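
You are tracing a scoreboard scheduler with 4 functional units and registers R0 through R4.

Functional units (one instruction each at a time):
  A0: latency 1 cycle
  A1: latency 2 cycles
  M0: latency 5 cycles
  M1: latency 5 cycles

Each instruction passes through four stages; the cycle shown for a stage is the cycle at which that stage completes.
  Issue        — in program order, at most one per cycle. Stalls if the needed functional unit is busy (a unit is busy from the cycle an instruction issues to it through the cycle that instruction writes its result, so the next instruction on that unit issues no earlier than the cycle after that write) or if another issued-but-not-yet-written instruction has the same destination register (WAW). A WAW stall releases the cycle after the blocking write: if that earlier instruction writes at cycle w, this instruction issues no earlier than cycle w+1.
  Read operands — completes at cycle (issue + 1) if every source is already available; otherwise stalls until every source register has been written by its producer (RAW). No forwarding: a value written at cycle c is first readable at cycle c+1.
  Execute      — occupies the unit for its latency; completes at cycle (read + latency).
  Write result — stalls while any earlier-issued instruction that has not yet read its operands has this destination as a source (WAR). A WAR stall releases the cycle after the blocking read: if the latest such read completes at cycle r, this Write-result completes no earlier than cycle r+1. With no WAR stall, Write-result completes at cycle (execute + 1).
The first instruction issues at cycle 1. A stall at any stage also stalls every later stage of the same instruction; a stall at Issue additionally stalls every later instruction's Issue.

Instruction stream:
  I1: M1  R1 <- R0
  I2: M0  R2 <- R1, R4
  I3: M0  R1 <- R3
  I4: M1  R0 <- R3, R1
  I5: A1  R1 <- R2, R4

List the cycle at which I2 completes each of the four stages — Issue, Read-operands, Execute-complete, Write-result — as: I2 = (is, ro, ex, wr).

  I1 | 1 | 2 | 7 | 8
  I2 | 2 | 9 | 14 | 15   RAW R1: wait I1 write@8
  I3 | 16 | 17 | 22 | 23   struct: M0 busy until I2 writes@15
  I4 | 17 | 24 | 29 | 30   RAW R1: wait I3 write@23
  I5 | 24 | 25 | 27 | 28   WAW R1: wait I3 write@23

I2 = (2, 9, 14, 15)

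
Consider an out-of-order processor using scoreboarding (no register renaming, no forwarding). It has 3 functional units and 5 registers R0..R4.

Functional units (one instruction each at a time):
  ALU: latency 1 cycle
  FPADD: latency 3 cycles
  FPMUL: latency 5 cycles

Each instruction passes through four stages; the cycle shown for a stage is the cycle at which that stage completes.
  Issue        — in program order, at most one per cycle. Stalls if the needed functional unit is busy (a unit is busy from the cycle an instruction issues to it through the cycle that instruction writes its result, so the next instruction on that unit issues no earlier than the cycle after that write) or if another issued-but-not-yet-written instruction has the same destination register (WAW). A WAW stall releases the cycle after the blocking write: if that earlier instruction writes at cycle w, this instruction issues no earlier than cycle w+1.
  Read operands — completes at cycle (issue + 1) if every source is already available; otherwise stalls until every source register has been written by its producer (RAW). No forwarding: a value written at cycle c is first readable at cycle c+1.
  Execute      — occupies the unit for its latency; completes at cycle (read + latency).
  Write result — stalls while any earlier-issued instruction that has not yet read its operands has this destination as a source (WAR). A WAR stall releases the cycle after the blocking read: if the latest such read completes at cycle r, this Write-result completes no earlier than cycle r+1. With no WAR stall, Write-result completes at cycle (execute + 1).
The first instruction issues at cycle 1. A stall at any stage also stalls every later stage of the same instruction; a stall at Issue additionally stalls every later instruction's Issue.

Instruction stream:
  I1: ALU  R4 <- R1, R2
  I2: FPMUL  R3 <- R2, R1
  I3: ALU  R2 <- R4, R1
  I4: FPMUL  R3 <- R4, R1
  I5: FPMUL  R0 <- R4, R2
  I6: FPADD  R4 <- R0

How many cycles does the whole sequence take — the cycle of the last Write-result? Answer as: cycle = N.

1) issue 1, read 2, done 3, write 4
2) issue 2, read 3, done 8, write 9
3) issue 5, read 6, done 7, write 8  <struct: ALU busy until I1 writes@4>
4) issue 10, read 11, done 16, write 17  <struct: FPMUL busy until I2 writes@9>
5) issue 18, read 19, done 24, write 25  <struct: FPMUL busy until I4 writes@17>
6) issue 19, read 26, done 29, write 30  <RAW R0: wait I5 write@25>

cycle = 30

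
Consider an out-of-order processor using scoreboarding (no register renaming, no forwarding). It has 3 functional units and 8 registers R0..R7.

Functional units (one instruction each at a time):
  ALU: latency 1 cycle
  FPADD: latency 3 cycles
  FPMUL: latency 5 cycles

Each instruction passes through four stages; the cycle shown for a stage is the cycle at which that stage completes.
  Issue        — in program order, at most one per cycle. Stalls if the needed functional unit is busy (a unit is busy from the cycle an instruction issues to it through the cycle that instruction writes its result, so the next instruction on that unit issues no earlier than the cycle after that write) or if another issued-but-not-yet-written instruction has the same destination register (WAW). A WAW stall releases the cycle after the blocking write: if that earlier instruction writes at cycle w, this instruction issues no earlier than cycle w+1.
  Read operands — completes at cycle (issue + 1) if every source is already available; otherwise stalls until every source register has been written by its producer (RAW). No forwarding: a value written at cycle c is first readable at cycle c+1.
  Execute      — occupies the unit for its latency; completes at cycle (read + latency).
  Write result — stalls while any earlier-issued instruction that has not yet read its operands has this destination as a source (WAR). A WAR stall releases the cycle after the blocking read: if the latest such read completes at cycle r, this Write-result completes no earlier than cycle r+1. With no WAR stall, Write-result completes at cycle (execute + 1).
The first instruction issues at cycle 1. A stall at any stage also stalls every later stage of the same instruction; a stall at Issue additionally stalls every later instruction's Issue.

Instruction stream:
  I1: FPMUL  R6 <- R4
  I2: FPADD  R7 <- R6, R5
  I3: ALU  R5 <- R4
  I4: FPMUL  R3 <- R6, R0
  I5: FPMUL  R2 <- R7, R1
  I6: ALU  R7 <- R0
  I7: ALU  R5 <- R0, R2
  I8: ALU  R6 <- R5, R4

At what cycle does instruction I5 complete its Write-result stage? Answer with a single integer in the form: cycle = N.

I1 -> (1, 2, 7, 8)
I2 -> (2, 9, 12, 13)  // RAW R6: wait I1 write@8
I3 -> (3, 4, 5, 10)  // WAR R5: wait I2 read@9
I4 -> (9, 10, 15, 16)  // struct: FPMUL busy until I1 writes@8
I5 -> (17, 18, 23, 24)  // struct: FPMUL busy until I4 writes@16
I6 -> (18, 19, 20, 21)
I7 -> (22, 25, 26, 27)  // struct: ALU busy until I6 writes@21, RAW R2: wait I5 write@24
I8 -> (28, 29, 30, 31)  // struct: ALU busy until I7 writes@27

cycle = 24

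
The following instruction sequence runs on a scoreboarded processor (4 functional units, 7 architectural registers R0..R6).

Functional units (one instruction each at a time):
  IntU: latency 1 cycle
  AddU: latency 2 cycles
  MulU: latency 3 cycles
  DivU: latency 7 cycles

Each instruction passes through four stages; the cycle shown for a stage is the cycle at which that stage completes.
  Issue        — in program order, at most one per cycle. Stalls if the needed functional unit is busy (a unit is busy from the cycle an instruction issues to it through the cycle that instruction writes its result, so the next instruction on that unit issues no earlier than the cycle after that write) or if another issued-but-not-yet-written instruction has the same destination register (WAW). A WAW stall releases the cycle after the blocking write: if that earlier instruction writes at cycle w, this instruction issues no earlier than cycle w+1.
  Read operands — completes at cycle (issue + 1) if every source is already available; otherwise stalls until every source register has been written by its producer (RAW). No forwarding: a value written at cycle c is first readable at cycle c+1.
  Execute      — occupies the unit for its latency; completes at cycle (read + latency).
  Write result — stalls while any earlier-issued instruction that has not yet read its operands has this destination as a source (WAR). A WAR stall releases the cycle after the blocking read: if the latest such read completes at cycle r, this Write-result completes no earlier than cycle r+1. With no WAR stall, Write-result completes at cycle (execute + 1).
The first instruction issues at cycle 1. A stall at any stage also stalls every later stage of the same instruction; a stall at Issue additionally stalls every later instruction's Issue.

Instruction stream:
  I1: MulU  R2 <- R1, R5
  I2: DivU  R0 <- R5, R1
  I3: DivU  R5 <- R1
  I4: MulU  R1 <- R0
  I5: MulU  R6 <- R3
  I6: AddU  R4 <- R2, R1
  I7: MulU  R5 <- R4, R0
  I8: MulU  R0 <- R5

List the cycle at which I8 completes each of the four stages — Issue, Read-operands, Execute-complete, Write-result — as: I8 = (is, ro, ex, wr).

I8 = (31, 32, 35, 36)

1) issue 1, read 2, done 5, write 6
2) issue 2, read 3, done 10, write 11
3) issue 12, read 13, done 20, write 21  <struct: DivU busy until I2 writes@11>
4) issue 13, read 14, done 17, write 18
5) issue 19, read 20, done 23, write 24  <struct: MulU busy until I4 writes@18>
6) issue 20, read 21, done 23, write 24
7) issue 25, read 26, done 29, write 30  <struct: MulU busy until I5 writes@24>
8) issue 31, read 32, done 35, write 36  <struct: MulU busy until I7 writes@30>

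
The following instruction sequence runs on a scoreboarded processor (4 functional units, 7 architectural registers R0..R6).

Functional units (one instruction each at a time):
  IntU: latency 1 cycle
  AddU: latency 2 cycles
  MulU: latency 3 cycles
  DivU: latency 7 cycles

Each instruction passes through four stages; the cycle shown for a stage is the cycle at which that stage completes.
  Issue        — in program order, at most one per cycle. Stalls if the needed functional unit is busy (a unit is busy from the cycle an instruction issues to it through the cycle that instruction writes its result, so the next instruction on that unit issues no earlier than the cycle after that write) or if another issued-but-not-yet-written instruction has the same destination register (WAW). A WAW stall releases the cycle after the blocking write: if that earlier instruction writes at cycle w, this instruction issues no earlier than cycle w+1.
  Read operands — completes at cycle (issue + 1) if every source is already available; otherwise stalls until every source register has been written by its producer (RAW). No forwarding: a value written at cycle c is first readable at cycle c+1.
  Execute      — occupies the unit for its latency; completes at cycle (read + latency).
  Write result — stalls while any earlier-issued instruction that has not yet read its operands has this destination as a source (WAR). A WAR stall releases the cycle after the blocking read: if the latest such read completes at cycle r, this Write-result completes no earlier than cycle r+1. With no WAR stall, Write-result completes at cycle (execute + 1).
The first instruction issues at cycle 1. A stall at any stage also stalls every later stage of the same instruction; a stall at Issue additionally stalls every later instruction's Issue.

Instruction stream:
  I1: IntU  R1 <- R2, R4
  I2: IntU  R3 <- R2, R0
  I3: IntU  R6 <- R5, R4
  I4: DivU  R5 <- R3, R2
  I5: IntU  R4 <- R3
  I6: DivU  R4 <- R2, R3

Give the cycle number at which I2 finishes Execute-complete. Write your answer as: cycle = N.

cycle = 7

t=1  I1 dispatched to IntU
t=2  I1 operands ready
t=3  I1 complete
t=4  R1←I1
t=5  I2 dispatched to IntU
t=6  I2 operands ready
t=7  I2 complete
t=8  R3←I2
t=9  I3 dispatched to IntU
t=10  I3 operands ready; I4 dispatched to DivU
t=11  I3 complete; I4 operands ready
t=12  R6←I3
t=13  I5 dispatched to IntU
t=14  I5 operands ready
t=15  I5 complete
t=16  R4←I5
t=18  I4 complete
t=19  R5←I4
t=20  I6 dispatched to DivU
t=21  I6 operands ready
t=28  I6 complete
t=29  R4←I6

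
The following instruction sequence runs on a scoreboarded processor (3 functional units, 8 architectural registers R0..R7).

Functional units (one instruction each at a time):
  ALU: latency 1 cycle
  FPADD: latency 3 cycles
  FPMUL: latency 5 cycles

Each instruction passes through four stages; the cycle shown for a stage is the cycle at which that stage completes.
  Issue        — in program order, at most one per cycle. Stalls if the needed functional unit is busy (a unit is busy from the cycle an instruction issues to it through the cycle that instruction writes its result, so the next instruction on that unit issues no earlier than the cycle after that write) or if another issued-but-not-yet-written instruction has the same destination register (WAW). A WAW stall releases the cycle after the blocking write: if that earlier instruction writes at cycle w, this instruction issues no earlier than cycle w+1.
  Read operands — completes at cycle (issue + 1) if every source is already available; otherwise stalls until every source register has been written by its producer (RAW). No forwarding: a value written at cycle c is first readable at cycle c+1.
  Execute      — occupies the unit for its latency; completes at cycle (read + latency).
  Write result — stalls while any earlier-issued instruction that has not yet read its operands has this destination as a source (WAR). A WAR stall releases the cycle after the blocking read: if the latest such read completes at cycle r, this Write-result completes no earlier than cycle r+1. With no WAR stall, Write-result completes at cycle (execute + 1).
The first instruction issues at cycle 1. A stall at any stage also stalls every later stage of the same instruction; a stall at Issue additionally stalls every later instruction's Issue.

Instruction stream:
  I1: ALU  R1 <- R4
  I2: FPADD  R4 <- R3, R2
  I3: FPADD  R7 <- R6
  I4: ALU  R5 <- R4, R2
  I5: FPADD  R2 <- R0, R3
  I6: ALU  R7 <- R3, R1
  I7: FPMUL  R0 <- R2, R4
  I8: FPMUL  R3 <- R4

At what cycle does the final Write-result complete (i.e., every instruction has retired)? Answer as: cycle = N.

cycle = 34

[1] I1→ALU
[2] I1 RO; I2→FPADD
[3] I1 EX; I2 RO
[4] I1 WR R1
[6] I2 EX
[7] I2 WR R4
[8] I3→FPADD
[9] I3 RO; I4→ALU
[10] I4 RO
[11] I4 EX
[12] I3 EX; I4 WR R5
[13] I3 WR R7
[14] I5→FPADD
[15] I5 RO; I6→ALU
[16] I6 RO; I7→FPMUL
[17] I6 EX
[18] I5 EX; I6 WR R7
[19] I5 WR R2
[20] I7 RO
[25] I7 EX
[26] I7 WR R0
[27] I8→FPMUL
[28] I8 RO
[33] I8 EX
[34] I8 WR R3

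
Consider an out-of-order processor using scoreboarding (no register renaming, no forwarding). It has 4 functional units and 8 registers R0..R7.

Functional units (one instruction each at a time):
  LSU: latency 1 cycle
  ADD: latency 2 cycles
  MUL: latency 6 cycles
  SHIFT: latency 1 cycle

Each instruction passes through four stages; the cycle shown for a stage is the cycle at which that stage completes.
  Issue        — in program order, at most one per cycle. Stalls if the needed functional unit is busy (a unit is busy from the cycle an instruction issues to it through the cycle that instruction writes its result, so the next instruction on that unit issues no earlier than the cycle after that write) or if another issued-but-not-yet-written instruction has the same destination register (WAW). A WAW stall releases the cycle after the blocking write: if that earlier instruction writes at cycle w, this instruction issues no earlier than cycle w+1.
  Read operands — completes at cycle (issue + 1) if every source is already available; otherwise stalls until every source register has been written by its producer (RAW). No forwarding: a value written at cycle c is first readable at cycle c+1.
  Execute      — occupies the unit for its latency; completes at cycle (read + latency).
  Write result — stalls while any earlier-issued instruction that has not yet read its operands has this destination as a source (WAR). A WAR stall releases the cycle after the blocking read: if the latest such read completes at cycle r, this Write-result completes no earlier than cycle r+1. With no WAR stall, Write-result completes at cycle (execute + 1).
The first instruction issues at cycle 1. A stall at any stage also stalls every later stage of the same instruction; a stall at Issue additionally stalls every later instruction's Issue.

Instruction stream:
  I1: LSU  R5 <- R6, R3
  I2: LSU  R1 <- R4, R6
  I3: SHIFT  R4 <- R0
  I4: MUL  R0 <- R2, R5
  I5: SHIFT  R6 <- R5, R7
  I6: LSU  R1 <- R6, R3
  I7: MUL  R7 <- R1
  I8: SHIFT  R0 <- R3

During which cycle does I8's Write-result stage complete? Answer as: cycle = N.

cycle = 20

[1] issue I1 (LSU)
[2] I1 read-ops
[3] I1 finished on LSU
[4] I1→R5
[5] issue I2 (LSU)
[6] I2 read-ops · issue I3 (SHIFT)
[7] I2 finished on LSU · I3 read-ops · issue I4 (MUL)
[8] I2→R1 · I3 finished on SHIFT · I4 read-ops
[9] I3→R4
[10] issue I5 (SHIFT)
[11] I5 read-ops · issue I6 (LSU)
[12] I5 finished on SHIFT
[13] I5→R6
[14] I4 finished on MUL · I6 read-ops
[15] I4→R0 · I6 finished on LSU
[16] I6→R1 · issue I7 (MUL)
[17] I7 read-ops · issue I8 (SHIFT)
[18] I8 read-ops
[19] I8 finished on SHIFT
[20] I8→R0
[23] I7 finished on MUL
[24] I7→R7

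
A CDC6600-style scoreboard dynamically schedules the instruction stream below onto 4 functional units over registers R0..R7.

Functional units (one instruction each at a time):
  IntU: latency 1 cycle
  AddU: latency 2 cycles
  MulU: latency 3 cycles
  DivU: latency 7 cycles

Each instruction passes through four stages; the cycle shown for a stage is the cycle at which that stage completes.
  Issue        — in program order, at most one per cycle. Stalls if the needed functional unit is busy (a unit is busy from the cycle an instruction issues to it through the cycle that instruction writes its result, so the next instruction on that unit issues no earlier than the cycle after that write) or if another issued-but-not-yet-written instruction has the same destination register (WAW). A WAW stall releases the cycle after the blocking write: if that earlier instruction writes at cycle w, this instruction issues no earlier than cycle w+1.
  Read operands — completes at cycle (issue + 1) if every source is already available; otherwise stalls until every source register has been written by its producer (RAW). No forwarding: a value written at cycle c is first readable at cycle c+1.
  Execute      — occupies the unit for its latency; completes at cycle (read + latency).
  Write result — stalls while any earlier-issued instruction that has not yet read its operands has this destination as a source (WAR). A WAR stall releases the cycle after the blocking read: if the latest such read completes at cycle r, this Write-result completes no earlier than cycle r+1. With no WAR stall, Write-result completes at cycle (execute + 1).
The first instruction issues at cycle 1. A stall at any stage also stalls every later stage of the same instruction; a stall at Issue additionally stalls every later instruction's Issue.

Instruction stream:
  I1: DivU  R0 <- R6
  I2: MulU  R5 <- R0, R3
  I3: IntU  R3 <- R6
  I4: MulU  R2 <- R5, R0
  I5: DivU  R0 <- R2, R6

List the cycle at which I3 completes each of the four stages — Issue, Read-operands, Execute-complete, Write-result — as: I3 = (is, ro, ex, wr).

I3 = (3, 4, 5, 12)

c1: issue I1 (DivU)
c2: I1 read-ops, issue I2 (MulU)
c3: issue I3 (IntU)
c4: I3 read-ops
c5: I3 finished on IntU
c9: I1 finished on DivU
c10: I1→R0
c11: I2 read-ops
c12: I3→R3
c14: I2 finished on MulU
c15: I2→R5
c16: issue I4 (MulU)
c17: I4 read-ops, issue I5 (DivU)
c20: I4 finished on MulU
c21: I4→R2
c22: I5 read-ops
c29: I5 finished on DivU
c30: I5→R0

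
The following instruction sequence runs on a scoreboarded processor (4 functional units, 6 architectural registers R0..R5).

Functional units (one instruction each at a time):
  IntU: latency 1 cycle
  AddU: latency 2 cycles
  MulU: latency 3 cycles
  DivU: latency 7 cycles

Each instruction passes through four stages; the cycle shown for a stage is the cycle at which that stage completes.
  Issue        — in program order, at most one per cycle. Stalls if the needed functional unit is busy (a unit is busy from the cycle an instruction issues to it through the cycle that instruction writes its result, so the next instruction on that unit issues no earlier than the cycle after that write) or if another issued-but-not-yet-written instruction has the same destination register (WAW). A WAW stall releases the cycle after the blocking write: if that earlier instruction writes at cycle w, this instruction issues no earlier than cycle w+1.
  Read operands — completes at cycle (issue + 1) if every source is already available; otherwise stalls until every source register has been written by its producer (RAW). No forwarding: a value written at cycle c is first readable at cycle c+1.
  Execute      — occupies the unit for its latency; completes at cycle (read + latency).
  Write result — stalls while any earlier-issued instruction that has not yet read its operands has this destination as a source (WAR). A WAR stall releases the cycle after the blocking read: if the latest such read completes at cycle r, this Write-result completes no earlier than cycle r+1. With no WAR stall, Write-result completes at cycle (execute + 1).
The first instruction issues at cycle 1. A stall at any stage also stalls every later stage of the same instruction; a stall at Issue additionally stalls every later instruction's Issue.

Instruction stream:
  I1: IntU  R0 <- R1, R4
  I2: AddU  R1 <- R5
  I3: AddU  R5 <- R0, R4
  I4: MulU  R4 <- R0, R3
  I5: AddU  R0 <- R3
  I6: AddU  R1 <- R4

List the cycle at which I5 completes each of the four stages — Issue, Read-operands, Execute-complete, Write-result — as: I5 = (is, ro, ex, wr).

I5 = (12, 13, 15, 16)

I1 -> (1, 2, 3, 4)
I2 -> (2, 3, 5, 6)
I3 -> (7, 8, 10, 11)  // struct: AddU busy until I2 writes@6
I4 -> (8, 9, 12, 13)
I5 -> (12, 13, 15, 16)  // struct: AddU busy until I3 writes@11
I6 -> (17, 18, 20, 21)  // struct: AddU busy until I5 writes@16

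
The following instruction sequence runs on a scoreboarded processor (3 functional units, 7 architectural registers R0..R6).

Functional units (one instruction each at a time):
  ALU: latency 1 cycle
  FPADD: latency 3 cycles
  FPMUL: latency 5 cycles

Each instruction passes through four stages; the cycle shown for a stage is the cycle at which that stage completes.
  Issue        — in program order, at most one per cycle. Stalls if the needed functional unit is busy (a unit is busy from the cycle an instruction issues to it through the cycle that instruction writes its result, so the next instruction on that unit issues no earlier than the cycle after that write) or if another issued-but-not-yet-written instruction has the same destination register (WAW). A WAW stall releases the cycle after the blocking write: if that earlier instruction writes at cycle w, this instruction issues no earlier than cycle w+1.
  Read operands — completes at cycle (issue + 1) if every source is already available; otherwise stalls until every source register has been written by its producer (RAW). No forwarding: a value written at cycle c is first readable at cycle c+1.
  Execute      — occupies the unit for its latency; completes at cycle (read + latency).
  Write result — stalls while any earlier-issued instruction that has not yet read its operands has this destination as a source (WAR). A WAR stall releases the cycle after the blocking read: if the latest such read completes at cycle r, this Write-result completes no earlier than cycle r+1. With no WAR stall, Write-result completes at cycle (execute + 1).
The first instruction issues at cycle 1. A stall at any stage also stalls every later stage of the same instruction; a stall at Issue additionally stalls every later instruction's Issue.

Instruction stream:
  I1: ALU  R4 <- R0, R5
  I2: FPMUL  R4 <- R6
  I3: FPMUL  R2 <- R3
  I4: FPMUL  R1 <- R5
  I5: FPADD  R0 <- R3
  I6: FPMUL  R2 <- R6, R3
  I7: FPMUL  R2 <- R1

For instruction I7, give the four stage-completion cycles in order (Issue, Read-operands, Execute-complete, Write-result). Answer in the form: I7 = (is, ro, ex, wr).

I7 = (37, 38, 43, 44)

[1] I1 issues→ALU
[2] I1 reads
[3] I1 exec-done
[4] I1 writes R4
[5] I2 issues→FPMUL
[6] I2 reads
[11] I2 exec-done
[12] I2 writes R4
[13] I3 issues→FPMUL
[14] I3 reads
[19] I3 exec-done
[20] I3 writes R2
[21] I4 issues→FPMUL
[22] I4 reads · I5 issues→FPADD
[23] I5 reads
[26] I5 exec-done
[27] I4 exec-done · I5 writes R0
[28] I4 writes R1
[29] I6 issues→FPMUL
[30] I6 reads
[35] I6 exec-done
[36] I6 writes R2
[37] I7 issues→FPMUL
[38] I7 reads
[43] I7 exec-done
[44] I7 writes R2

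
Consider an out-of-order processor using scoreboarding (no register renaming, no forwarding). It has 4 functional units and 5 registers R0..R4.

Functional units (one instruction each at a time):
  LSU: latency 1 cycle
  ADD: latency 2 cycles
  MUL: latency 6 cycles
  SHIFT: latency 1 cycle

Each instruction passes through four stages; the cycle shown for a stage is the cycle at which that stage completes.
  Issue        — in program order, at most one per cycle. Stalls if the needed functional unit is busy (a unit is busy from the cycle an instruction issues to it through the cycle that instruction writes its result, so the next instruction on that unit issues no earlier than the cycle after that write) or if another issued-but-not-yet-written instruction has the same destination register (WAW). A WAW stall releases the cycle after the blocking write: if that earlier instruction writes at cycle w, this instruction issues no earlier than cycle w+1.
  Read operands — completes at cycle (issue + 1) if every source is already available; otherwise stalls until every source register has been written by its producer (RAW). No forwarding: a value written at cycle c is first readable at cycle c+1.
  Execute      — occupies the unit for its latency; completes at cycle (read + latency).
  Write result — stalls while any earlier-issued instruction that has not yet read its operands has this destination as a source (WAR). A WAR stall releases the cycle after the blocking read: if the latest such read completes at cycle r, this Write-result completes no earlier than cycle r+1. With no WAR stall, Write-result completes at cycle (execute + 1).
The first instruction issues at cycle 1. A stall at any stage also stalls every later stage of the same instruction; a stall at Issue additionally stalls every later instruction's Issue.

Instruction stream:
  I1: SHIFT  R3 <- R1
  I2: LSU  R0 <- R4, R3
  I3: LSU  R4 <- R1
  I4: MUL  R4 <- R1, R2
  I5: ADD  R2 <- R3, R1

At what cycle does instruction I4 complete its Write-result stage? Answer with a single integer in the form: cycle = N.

cycle 1: I1→SHIFT
cycle 2: I1 RO, I2→LSU
cycle 3: I1 EX
cycle 4: I1 WR R3
cycle 5: I2 RO
cycle 6: I2 EX
cycle 7: I2 WR R0
cycle 8: I3→LSU
cycle 9: I3 RO
cycle 10: I3 EX
cycle 11: I3 WR R4
cycle 12: I4→MUL
cycle 13: I4 RO, I5→ADD
cycle 14: I5 RO
cycle 16: I5 EX
cycle 17: I5 WR R2
cycle 19: I4 EX
cycle 20: I4 WR R4

cycle = 20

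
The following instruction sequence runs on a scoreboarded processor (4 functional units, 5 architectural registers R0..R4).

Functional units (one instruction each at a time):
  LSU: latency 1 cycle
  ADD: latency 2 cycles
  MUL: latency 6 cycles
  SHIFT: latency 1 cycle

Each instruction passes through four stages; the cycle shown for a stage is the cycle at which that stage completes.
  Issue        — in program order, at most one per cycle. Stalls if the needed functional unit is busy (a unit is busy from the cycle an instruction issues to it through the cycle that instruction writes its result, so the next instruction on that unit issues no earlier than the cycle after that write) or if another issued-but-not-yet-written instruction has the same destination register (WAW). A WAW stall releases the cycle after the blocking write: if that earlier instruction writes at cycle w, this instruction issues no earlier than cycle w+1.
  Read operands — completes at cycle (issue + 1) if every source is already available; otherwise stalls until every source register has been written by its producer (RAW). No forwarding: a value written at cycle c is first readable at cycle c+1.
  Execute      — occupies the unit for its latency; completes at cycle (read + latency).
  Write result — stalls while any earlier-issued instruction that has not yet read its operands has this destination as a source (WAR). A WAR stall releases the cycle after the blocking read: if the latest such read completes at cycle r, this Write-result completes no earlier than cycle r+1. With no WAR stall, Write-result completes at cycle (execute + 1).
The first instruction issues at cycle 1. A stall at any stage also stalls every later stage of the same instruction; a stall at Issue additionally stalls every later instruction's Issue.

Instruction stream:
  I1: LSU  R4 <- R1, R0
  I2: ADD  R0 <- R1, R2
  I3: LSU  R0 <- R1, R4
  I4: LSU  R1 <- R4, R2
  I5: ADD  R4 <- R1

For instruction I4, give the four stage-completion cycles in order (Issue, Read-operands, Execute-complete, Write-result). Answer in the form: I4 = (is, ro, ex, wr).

I4 = (11, 12, 13, 14)

1) issue 1, read 2, done 3, write 4
2) issue 2, read 3, done 5, write 6
3) issue 7, read 8, done 9, write 10  <WAW R0: wait I2 write@6>
4) issue 11, read 12, done 13, write 14  <struct: LSU busy until I3 writes@10>
5) issue 12, read 15, done 17, write 18  <RAW R1: wait I4 write@14>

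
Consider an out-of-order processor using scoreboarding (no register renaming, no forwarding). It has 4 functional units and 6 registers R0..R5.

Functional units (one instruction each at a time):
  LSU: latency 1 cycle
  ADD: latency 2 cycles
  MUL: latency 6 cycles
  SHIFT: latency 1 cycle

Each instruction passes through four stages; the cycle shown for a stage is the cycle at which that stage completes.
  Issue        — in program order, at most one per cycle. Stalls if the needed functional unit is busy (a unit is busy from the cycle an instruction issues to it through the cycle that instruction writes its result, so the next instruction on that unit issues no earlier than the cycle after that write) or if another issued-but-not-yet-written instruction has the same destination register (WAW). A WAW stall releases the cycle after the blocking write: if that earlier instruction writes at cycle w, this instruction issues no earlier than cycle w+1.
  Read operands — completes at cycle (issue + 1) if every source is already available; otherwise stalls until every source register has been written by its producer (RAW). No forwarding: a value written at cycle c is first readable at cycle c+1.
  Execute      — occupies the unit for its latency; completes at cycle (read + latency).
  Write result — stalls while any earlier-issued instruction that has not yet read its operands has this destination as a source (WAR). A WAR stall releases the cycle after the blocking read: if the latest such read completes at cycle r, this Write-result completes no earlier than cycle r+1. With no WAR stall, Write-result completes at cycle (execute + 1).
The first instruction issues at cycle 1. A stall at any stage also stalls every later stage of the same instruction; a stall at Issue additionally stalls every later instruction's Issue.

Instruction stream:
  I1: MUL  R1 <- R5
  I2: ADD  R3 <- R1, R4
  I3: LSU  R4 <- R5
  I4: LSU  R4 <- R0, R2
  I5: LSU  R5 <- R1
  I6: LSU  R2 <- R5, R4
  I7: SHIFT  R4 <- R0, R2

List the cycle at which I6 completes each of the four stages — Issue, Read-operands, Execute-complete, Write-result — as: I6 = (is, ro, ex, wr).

I1: IS=1 RO=2 EX=8 WR=9
I2: IS=2 RO=10 EX=12 WR=13  [RAW R1: wait I1 write@9]
I3: IS=3 RO=4 EX=5 WR=11  [WAR R4: wait I2 read@10]
I4: IS=12 RO=13 EX=14 WR=15  [struct: LSU busy until I3 writes@11]
I5: IS=16 RO=17 EX=18 WR=19  [struct: LSU busy until I4 writes@15]
I6: IS=20 RO=21 EX=22 WR=23  [struct: LSU busy until I5 writes@19]
I7: IS=21 RO=24 EX=25 WR=26  [RAW R2: wait I6 write@23]

I6 = (20, 21, 22, 23)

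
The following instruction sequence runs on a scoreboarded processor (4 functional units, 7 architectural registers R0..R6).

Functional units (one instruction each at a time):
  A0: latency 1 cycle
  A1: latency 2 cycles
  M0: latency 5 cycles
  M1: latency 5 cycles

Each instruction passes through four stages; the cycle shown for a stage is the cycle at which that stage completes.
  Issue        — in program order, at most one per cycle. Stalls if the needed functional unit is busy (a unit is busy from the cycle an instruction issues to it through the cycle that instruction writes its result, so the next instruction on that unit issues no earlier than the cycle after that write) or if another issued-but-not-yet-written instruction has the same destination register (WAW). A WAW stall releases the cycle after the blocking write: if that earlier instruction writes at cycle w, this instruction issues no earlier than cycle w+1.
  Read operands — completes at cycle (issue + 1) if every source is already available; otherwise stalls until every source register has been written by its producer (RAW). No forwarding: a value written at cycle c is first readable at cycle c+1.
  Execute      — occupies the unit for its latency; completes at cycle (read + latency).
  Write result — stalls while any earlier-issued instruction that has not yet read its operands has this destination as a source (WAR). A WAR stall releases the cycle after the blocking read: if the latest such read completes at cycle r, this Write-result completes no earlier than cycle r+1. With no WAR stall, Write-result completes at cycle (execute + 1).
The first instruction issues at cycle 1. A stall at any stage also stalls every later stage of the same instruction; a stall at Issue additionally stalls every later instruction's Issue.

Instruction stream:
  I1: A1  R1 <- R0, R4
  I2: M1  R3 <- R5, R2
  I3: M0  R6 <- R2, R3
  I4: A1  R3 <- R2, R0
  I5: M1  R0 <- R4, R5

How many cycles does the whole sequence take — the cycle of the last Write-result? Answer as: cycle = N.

cycle = 18

c1: I1 issues→A1
c2: I1 reads · I2 issues→M1
c3: I2 reads · I3 issues→M0
c4: I1 exec-done
c5: I1 writes R1
c8: I2 exec-done
c9: I2 writes R3
c10: I3 reads · I4 issues→A1
c11: I4 reads · I5 issues→M1
c12: I5 reads
c13: I4 exec-done
c14: I4 writes R3
c15: I3 exec-done
c16: I3 writes R6
c17: I5 exec-done
c18: I5 writes R0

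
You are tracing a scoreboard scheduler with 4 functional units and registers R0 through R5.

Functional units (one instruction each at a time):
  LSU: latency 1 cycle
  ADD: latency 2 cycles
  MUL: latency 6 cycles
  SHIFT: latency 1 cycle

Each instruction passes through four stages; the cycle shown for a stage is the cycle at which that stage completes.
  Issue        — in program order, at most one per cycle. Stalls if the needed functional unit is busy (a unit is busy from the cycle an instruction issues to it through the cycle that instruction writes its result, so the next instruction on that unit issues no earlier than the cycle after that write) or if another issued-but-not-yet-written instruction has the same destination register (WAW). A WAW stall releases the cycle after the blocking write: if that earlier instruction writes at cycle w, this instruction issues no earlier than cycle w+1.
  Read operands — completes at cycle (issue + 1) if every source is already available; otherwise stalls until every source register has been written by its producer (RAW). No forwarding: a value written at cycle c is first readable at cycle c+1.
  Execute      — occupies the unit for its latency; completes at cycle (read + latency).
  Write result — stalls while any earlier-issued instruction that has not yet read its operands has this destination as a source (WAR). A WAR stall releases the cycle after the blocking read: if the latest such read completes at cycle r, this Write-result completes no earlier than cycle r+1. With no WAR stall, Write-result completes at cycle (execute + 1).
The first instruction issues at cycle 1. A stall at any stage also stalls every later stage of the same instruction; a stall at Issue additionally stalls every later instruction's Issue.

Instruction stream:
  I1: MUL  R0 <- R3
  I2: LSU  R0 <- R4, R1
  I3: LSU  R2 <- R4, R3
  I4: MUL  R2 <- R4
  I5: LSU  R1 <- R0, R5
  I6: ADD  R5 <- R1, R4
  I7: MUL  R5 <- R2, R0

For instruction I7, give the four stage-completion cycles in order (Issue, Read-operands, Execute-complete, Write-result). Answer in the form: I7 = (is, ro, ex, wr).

[1] I1 dispatched to MUL
[2] I1 operands ready
[8] I1 complete
[9] R0←I1
[10] I2 dispatched to LSU
[11] I2 operands ready
[12] I2 complete
[13] R0←I2
[14] I3 dispatched to LSU
[15] I3 operands ready
[16] I3 complete
[17] R2←I3
[18] I4 dispatched to MUL
[19] I4 operands ready, I5 dispatched to LSU
[20] I5 operands ready, I6 dispatched to ADD
[21] I5 complete
[22] R1←I5
[23] I6 operands ready
[25] I4 complete, I6 complete
[26] R2←I4, R5←I6
[27] I7 dispatched to MUL
[28] I7 operands ready
[34] I7 complete
[35] R5←I7

I7 = (27, 28, 34, 35)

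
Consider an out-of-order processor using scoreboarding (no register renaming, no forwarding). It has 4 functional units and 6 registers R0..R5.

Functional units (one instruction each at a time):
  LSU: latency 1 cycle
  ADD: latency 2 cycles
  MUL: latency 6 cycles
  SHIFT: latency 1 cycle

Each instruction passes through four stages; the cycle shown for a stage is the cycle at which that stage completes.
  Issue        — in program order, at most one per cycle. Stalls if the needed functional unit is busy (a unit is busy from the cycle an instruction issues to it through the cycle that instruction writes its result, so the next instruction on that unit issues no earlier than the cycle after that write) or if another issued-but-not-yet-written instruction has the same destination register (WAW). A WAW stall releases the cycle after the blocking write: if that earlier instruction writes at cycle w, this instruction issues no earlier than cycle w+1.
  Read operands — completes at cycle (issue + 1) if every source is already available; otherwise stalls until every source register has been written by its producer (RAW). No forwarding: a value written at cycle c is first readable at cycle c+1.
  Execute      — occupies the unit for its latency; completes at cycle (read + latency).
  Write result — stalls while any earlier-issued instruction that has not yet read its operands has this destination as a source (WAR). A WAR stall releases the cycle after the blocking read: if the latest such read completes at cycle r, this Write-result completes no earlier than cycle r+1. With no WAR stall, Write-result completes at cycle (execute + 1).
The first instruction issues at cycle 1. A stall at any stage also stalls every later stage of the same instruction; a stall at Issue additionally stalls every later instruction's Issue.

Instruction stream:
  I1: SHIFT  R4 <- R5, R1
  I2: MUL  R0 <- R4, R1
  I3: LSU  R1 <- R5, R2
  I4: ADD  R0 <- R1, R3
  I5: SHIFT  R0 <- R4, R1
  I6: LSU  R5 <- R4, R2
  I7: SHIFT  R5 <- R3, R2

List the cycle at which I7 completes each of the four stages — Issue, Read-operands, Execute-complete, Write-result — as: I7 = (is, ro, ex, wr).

I7 = (23, 24, 25, 26)

[I1] 1/2/3/4
[I2] 2/5/11/12  (RAW R4: wait I1 write@4)
[I3] 3/4/5/6
[I4] 13/14/16/17  (WAW R0: wait I2 write@12)
[I5] 18/19/20/21  (WAW R0: wait I4 write@17)
[I6] 19/20/21/22
[I7] 23/24/25/26  (WAW R5: wait I6 write@22)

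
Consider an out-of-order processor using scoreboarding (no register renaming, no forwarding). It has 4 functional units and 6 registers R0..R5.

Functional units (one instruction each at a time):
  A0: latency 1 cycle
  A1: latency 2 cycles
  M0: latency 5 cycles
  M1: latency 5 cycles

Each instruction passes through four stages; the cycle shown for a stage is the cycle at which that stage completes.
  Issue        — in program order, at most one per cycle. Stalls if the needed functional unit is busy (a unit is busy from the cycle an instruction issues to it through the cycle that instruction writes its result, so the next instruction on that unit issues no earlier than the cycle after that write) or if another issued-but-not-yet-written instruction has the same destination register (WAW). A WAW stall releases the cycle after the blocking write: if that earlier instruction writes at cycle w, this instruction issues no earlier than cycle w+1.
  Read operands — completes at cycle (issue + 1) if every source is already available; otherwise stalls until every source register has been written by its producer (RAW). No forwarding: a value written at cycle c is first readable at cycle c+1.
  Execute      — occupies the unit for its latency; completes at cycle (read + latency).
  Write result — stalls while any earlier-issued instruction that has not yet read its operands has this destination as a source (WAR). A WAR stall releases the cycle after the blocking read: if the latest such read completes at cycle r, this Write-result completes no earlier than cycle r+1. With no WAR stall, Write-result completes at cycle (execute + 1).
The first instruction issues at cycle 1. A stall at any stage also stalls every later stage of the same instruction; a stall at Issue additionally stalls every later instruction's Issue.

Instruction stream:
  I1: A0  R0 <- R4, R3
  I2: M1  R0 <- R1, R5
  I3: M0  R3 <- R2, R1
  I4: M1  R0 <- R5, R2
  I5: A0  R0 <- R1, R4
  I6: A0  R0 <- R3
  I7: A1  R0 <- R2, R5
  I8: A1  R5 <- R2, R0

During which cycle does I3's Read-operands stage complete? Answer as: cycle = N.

I1: IS=1 RO=2 EX=3 WR=4
I2: IS=5 RO=6 EX=11 WR=12  [WAW R0: wait I1 write@4]
I3: IS=6 RO=7 EX=12 WR=13
I4: IS=13 RO=14 EX=19 WR=20  [struct: M1 busy until I2 writes@12]
I5: IS=21 RO=22 EX=23 WR=24  [WAW R0: wait I4 write@20]
I6: IS=25 RO=26 EX=27 WR=28  [struct: A0 busy until I5 writes@24]
I7: IS=29 RO=30 EX=32 WR=33  [WAW R0: wait I6 write@28]
I8: IS=34 RO=35 EX=37 WR=38  [struct: A1 busy until I7 writes@33]

cycle = 7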